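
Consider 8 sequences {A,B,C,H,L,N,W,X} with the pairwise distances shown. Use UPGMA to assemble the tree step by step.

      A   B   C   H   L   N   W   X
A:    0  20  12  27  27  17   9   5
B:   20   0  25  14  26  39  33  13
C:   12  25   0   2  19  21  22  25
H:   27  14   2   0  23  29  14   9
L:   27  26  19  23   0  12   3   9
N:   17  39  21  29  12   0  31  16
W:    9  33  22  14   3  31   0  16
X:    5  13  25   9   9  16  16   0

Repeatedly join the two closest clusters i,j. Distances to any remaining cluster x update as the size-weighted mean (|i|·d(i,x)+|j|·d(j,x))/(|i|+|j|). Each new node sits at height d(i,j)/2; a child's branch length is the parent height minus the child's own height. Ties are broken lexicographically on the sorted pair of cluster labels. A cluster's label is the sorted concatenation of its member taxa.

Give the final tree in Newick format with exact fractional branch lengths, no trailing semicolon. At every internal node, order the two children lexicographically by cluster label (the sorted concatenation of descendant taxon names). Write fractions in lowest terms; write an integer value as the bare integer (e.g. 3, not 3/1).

step 1: merge (C,H) at d=2; branch lengths C→1, H→1; new cluster CH
  updated: d(A,CH)=39/2, d(B,CH)=39/2, d(CH,L)=21, d(CH,N)=25, d(CH,W)=18, d(CH,X)=17
step 2: merge (L,W) at d=3; branch lengths L→3/2, W→3/2; new cluster LW
  updated: d(A,LW)=18, d(B,LW)=59/2, d(CH,LW)=39/2, d(LW,N)=43/2, d(LW,X)=25/2
step 3: merge (A,X) at d=5; branch lengths A→5/2, X→5/2; new cluster AX
  updated: d(AX,B)=33/2, d(AX,CH)=73/4, d(AX,LW)=61/4, d(AX,N)=33/2
step 4: merge (AX,LW) at d=61/4; branch lengths AX→41/8, LW→49/8; new cluster ALWX
  updated: d(ALWX,B)=23, d(ALWX,CH)=151/8, d(ALWX,N)=19
step 5: merge (ALWX,CH) at d=151/8; branch lengths ALWX→29/16, CH→135/16; new cluster ACHLWX
  updated: d(ACHLWX,B)=131/6, d(ACHLWX,N)=21
step 6: merge (ACHLWX,N) at d=21; branch lengths ACHLWX→17/16, N→21/2; new cluster ACHLNWX
  updated: d(ACHLNWX,B)=170/7
step 7: merge (ACHLNWX,B) at d=170/7; branch lengths ACHLNWX→23/14, B→85/7; new cluster ABCHLNWX
final tree: (((((A:5/2,X:5/2):41/8,(L:3/2,W:3/2):49/8):29/16,(C:1,H:1):135/16):17/16,N:21/2):23/14,B:85/7)
total length: 6367/112

(((((A:5/2,X:5/2):41/8,(L:3/2,W:3/2):49/8):29/16,(C:1,H:1):135/16):17/16,N:21/2):23/14,B:85/7)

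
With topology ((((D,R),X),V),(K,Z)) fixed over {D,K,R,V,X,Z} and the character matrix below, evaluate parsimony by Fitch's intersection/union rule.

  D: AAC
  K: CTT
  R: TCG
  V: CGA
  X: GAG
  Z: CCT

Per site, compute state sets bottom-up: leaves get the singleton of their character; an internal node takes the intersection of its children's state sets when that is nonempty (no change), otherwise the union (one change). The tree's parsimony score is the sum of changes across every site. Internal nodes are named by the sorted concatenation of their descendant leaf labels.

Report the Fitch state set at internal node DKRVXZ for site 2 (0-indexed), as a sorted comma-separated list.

A,G,T

[col 0] DR: children D:{A}, R:{T} ∪→ {A,T}; cost 1
[col 0] DRX: children DR:{A,T}, X:{G} ∪→ {A,G,T}; cost 1
[col 0] DRVX: children DRX:{A,G,T}, V:{C} ∪→ {A,C,G,T}; cost 1
[col 0] KZ: children K:{C}, Z:{C} ∩→ {C}; cost 0
[col 0] DKRVXZ: children DRVX:{A,C,G,T}, KZ:{C} ∩→ {C}; cost 0
[col 1] DR: children D:{A}, R:{C} ∪→ {A,C}; cost 1
[col 1] DRX: children DR:{A,C}, X:{A} ∩→ {A}; cost 0
[col 1] DRVX: children DRX:{A}, V:{G} ∪→ {A,G}; cost 1
[col 1] KZ: children K:{T}, Z:{C} ∪→ {C,T}; cost 1
[col 1] DKRVXZ: children DRVX:{A,G}, KZ:{C,T} ∪→ {A,C,G,T}; cost 1
[col 2] DR: children D:{C}, R:{G} ∪→ {C,G}; cost 1
[col 2] DRX: children DR:{C,G}, X:{G} ∩→ {G}; cost 0
[col 2] DRVX: children DRX:{G}, V:{A} ∪→ {A,G}; cost 1
[col 2] KZ: children K:{T}, Z:{T} ∩→ {T}; cost 0
[col 2] DKRVXZ: children DRVX:{A,G}, KZ:{T} ∪→ {A,G,T}; cost 1
per-site changes: [3, 4, 3]; total = 10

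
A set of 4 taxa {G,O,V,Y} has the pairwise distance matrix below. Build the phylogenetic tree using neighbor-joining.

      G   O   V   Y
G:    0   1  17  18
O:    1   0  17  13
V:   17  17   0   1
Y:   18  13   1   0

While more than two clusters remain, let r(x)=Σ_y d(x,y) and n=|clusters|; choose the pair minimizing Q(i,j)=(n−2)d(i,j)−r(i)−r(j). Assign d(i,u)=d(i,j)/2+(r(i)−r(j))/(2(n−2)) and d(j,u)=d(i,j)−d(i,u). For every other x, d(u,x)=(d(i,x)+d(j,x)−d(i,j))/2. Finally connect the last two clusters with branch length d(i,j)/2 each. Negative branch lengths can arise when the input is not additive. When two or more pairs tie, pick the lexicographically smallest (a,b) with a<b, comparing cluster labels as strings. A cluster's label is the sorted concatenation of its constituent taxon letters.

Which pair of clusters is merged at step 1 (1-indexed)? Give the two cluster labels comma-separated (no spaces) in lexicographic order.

1. join G+O (d=1, Q=-65) ⇒ GO; edges |G|=7/4, |O|=-3/4
  updated: d(GO,V)=33/2, d(GO,Y)=15
2. join GO+V (d=33/2, Q=-65/2) ⇒ GOV; edges |GO|=61/4, |V|=5/4
  updated: d(GOV,Y)=-1/4
3. join GOV+Y (d=-1/4) ⇒ GOVY; edges |GOV|=-1/8, |Y|=-1/8
final tree: (((G:7/4,O:-3/4):61/4,V:5/4):-1/8,Y:-1/8)
total length: 69/4

G,O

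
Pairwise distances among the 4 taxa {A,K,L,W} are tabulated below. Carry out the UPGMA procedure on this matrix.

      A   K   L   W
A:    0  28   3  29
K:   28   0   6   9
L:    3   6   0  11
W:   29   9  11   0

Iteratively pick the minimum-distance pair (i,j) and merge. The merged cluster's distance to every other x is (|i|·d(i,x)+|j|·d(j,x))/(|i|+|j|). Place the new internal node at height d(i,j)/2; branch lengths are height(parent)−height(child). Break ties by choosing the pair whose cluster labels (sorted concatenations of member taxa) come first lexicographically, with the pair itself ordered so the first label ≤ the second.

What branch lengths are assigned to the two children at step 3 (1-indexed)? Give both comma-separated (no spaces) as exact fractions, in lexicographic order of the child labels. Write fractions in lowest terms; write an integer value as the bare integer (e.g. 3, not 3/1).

step 1: merge (A,L) at d=3; branch lengths A→3/2, L→3/2; new cluster AL
  updated: d(AL,K)=17, d(AL,W)=20
step 2: merge (K,W) at d=9; branch lengths K→9/2, W→9/2; new cluster KW
  updated: d(AL,KW)=37/2
step 3: merge (AL,KW) at d=37/2; branch lengths AL→31/4, KW→19/4; new cluster AKLW
final tree: ((A:3/2,L:3/2):31/4,(K:9/2,W:9/2):19/4)
total length: 49/2

31/4,19/4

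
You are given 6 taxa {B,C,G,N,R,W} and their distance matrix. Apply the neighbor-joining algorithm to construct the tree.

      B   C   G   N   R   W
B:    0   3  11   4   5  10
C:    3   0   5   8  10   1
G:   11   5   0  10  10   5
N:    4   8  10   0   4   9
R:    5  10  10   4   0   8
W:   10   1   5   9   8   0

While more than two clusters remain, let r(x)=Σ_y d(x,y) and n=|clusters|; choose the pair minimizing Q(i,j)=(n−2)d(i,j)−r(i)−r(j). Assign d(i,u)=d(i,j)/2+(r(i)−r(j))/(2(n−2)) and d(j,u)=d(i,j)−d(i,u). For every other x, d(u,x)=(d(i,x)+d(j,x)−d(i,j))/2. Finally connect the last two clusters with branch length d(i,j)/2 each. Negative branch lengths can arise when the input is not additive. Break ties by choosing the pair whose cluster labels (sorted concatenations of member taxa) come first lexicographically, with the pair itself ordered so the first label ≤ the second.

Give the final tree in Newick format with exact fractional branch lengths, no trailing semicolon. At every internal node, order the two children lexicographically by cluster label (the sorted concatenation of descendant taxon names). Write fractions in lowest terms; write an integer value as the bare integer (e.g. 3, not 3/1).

(((B:31/16,((C:-1/4,W:5/4):5/6,G:11/3):69/16):9/16,N:27/16):37/32,R:37/32)

iteration 1: select C,W (d=1, Q=-56); attach at lengths (-1/4, 5/4); label the merged cluster CW
  updated: d(B,CW)=6, d(CW,G)=9/2, d(CW,N)=8, d(CW,R)=17/2
iteration 2: select CW,G (d=9/2, Q=-49); attach at lengths (5/6, 11/3); label the merged cluster CGW
  updated: d(B,CGW)=25/4, d(CGW,N)=27/4, d(CGW,R)=7
iteration 3: select B,CGW (d=25/4, Q=-91/4); attach at lengths (31/16, 69/16); label the merged cluster BCGW
  updated: d(BCGW,N)=9/4, d(BCGW,R)=23/8
iteration 4: select BCGW,N (d=9/4, Q=-73/8); attach at lengths (9/16, 27/16); label the merged cluster BCGNW
  updated: d(BCGNW,R)=37/16
iteration 5: select BCGNW,R (d=37/16); attach at lengths (37/32, 37/32); label the merged cluster BCGNRW
final tree: (((B:31/16,((C:-1/4,W:5/4):5/6,G:11/3):69/16):9/16,N:27/16):37/32,R:37/32)
total length: 261/16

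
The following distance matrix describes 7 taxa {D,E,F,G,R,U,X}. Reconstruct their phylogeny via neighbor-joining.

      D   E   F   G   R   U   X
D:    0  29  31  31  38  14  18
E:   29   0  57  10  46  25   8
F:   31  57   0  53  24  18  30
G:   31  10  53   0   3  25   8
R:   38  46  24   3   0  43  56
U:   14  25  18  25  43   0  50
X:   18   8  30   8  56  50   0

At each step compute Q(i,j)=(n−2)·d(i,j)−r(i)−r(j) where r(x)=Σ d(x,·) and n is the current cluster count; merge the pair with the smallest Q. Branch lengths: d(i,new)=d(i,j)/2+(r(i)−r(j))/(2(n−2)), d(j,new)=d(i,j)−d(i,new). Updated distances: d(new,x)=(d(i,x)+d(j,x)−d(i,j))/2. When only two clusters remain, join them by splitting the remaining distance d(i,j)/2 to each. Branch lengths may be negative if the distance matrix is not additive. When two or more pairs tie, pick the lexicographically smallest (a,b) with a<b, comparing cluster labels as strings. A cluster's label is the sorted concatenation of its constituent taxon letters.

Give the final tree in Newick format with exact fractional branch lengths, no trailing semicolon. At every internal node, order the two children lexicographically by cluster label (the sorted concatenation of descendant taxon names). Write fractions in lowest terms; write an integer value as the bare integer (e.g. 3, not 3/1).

(((D:105/16,((E:41/8,X:23/8):127/12,(G:-13/2,R:19/2):167/12):119/16):111/16,F:233/16):55/32,U:55/32)

step 1: merge (G,R) at d=3, Q=-325; branch lengths G→-13/2, R→19/2; new cluster GR
  updated: d(D,GR)=33, d(E,GR)=53/2, d(F,GR)=37, d(GR,U)=65/2, d(GR,X)=61/2
step 2: merge (E,X) at d=8, Q=-250; branch lengths E→41/8, X→23/8; new cluster EX
  updated: d(D,EX)=39/2, d(EX,F)=79/2, d(EX,GR)=49/2, d(EX,U)=67/2
step 3: merge (EX,GR) at d=49/2, Q=-341/2; branch lengths EX→127/12, GR→167/12; new cluster EGRX
  updated: d(D,EGRX)=14, d(EGRX,F)=26, d(EGRX,U)=83/4
step 4: merge (D,EGRX) at d=14, Q=-367/4; branch lengths D→105/16, EGRX→119/16; new cluster DEGRX
  updated: d(DEGRX,F)=43/2, d(DEGRX,U)=83/8
step 5: merge (DEGRX,F) at d=43/2, Q=-399/8; branch lengths DEGRX→111/16, F→233/16; new cluster DEFGRX
  updated: d(DEFGRX,U)=55/16
step 6: merge (DEFGRX,U) at d=55/16; branch lengths DEFGRX→55/32, U→55/32; new cluster DEFGRUX
final tree: (((D:105/16,((E:41/8,X:23/8):127/12,(G:-13/2,R:19/2):167/12):119/16):111/16,F:233/16):55/32,U:55/32)
total length: 1191/16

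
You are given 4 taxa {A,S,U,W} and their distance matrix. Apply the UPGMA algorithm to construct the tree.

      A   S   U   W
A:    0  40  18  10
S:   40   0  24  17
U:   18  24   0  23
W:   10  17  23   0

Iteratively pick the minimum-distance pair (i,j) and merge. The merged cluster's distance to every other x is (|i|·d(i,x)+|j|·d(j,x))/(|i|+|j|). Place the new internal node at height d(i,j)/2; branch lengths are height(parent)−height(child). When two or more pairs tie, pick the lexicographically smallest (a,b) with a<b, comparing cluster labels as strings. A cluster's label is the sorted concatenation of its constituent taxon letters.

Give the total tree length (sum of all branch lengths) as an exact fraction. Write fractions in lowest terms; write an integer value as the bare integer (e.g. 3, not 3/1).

169/4

1. join A+W (d=10) ⇒ AW; edges |A|=5, |W|=5
  updated: d(AW,S)=57/2, d(AW,U)=41/2
2. join AW+U (d=41/2) ⇒ AUW; edges |AW|=21/4, |U|=41/4
  updated: d(AUW,S)=27
3. join AUW+S (d=27) ⇒ ASUW; edges |AUW|=13/4, |S|=27/2
final tree: (((A:5,W:5):21/4,U:41/4):13/4,S:27/2)
total length: 169/4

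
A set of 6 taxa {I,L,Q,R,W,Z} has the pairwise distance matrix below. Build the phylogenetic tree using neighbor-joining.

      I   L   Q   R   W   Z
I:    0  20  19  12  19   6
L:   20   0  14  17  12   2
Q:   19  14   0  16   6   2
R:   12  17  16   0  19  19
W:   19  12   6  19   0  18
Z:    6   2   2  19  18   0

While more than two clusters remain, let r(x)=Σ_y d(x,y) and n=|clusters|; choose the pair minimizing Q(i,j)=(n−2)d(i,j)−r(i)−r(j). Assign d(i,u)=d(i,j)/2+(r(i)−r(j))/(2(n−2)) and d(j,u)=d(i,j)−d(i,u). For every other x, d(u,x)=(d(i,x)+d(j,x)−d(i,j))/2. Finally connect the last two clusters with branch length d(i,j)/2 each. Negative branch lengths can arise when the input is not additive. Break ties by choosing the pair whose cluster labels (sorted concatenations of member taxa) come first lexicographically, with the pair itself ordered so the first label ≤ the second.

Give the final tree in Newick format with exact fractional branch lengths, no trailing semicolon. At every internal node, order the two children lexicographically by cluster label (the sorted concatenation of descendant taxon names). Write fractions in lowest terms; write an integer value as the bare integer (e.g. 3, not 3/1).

step 1: merge (I,R) at d=12, Q=-111; branch lengths I→41/8, R→55/8; new cluster IR
  updated: d(IR,L)=25/2, d(IR,Q)=23/2, d(IR,W)=13, d(IR,Z)=13/2
step 2: merge (Q,W) at d=6, Q=-129/2; branch lengths Q→5/12, W→67/12; new cluster QW
  updated: d(IR,QW)=37/4, d(L,QW)=10, d(QW,Z)=7
step 3: merge (IR,QW) at d=37/4, Q=-36; branch lengths IR→41/8, QW→33/8; new cluster IQRW
  updated: d(IQRW,L)=53/8, d(IQRW,Z)=17/8
step 4: merge (IQRW,L) at d=53/8, Q=-43/4; branch lengths IQRW→27/8, L→13/4; new cluster ILQRW
  updated: d(ILQRW,Z)=-5/4
step 5: merge (ILQRW,Z) at d=-5/4; branch lengths ILQRW→-5/8, Z→-5/8; new cluster ILQRWZ
final tree: ((((I:41/8,R:55/8):41/8,(Q:5/12,W:67/12):33/8):27/8,L:13/4):-5/8,Z:-5/8)
total length: 261/8

((((I:41/8,R:55/8):41/8,(Q:5/12,W:67/12):33/8):27/8,L:13/4):-5/8,Z:-5/8)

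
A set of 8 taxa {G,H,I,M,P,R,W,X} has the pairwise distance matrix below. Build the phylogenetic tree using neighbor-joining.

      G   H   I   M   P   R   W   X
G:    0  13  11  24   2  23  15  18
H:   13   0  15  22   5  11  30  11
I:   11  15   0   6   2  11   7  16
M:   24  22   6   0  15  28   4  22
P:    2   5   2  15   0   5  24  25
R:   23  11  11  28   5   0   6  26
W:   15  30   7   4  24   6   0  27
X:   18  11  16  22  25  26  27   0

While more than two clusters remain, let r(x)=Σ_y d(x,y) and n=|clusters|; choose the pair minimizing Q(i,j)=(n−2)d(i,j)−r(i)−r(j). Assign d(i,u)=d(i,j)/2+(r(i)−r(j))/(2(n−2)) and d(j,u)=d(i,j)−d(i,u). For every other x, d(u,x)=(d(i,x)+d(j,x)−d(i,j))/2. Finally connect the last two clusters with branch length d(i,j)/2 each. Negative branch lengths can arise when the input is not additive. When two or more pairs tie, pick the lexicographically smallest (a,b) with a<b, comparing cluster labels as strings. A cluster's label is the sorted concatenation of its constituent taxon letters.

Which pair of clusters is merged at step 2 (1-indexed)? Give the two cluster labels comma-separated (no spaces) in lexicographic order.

1. join M+W (d=4, Q=-210) ⇒ MW; edges |M|=8/3, |W|=4/3
  updated: d(G,MW)=35/2, d(H,MW)=24, d(I,MW)=9/2, d(MW,P)=35/2, d(MW,R)=15, d(MW,X)=45/2
2. join H+X (d=11, Q=-285/2) ⇒ HX; edges |H|=31/20, |X|=189/20
  updated: d(G,HX)=10, d(HX,I)=10, d(HX,MW)=71/4, d(HX,P)=19/2, d(HX,R)=13
3. join I+MW (d=9/2, Q=-371/4) ⇒ IMW; edges |I|=-63/32, |MW|=207/32
  updated: d(G,IMW)=12, d(HX,IMW)=93/8, d(IMW,P)=15/2, d(IMW,R)=43/4
4. join G+P (d=2, Q=-65) ⇒ GP; edges |G|=29/6, |P|=-17/6
  updated: d(GP,HX)=35/4, d(GP,IMW)=35/4, d(GP,R)=13
5. join GP+HX (d=35/4, Q=-371/8) ⇒ GHPX; edges |GP|=117/32, |HX|=163/32
  updated: d(GHPX,IMW)=93/16, d(GHPX,R)=69/8
6. join GHPX+IMW (d=93/16, Q=-403/16) ⇒ GHIMPWX; edges |GHPX|=59/32, |IMW|=127/32
  updated: d(GHIMPWX,R)=217/32
7. join GHIMPWX+R (d=217/32) ⇒ GHIMPRWX; edges |GHIMPWX|=217/64, |R|=217/64
final tree: ((((G:29/6,P:-17/6):117/32,(H:31/20,X:189/20):163/32):59/32,(I:-63/32,(M:8/3,W:4/3):207/32):127/32):217/64,R:217/64)
total length: 1371/32

H,X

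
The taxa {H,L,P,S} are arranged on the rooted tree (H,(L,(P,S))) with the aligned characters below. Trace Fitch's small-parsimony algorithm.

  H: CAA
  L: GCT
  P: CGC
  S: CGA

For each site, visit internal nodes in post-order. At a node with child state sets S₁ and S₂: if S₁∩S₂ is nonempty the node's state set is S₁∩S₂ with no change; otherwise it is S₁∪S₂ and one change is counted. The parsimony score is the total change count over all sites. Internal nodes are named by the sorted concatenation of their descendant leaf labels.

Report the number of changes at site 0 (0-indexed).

[col 0] PS: children P:{C}, S:{C} ∩→ {C}; cost 0
[col 0] LPS: children L:{G}, PS:{C} ∪→ {C,G}; cost 1
[col 0] HLPS: children H:{C}, LPS:{C,G} ∩→ {C}; cost 0
[col 1] PS: children P:{G}, S:{G} ∩→ {G}; cost 0
[col 1] LPS: children L:{C}, PS:{G} ∪→ {C,G}; cost 1
[col 1] HLPS: children H:{A}, LPS:{C,G} ∪→ {A,C,G}; cost 1
[col 2] PS: children P:{C}, S:{A} ∪→ {A,C}; cost 1
[col 2] LPS: children L:{T}, PS:{A,C} ∪→ {A,C,T}; cost 1
[col 2] HLPS: children H:{A}, LPS:{A,C,T} ∩→ {A}; cost 0
per-site changes: [1, 2, 2]; total = 5

1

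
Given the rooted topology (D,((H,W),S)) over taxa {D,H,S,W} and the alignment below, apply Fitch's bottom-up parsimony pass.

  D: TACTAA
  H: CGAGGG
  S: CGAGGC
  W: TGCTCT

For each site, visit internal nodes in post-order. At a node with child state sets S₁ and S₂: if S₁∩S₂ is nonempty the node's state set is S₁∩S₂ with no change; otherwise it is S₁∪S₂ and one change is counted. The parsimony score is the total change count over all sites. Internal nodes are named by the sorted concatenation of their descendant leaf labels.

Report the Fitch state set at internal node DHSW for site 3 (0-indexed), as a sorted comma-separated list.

HW@0: {C} ∪ {T} = {C,T} (union, +1)
HSW@0: {C,T} ∩ {C} = {C} (intersection, +0)
DHSW@0: {T} ∪ {C} = {C,T} (union, +1)
HW@1: {G} ∩ {G} = {G} (intersection, +0)
HSW@1: {G} ∩ {G} = {G} (intersection, +0)
DHSW@1: {A} ∪ {G} = {A,G} (union, +1)
HW@2: {A} ∪ {C} = {A,C} (union, +1)
HSW@2: {A,C} ∩ {A} = {A} (intersection, +0)
DHSW@2: {C} ∪ {A} = {A,C} (union, +1)
HW@3: {G} ∪ {T} = {G,T} (union, +1)
HSW@3: {G,T} ∩ {G} = {G} (intersection, +0)
DHSW@3: {T} ∪ {G} = {G,T} (union, +1)
HW@4: {G} ∪ {C} = {C,G} (union, +1)
HSW@4: {C,G} ∩ {G} = {G} (intersection, +0)
DHSW@4: {A} ∪ {G} = {A,G} (union, +1)
HW@5: {G} ∪ {T} = {G,T} (union, +1)
HSW@5: {G,T} ∪ {C} = {C,G,T} (union, +1)
DHSW@5: {A} ∪ {C,G,T} = {A,C,G,T} (union, +1)
per-site changes: [2, 1, 2, 2, 2, 3]; total = 12

G,T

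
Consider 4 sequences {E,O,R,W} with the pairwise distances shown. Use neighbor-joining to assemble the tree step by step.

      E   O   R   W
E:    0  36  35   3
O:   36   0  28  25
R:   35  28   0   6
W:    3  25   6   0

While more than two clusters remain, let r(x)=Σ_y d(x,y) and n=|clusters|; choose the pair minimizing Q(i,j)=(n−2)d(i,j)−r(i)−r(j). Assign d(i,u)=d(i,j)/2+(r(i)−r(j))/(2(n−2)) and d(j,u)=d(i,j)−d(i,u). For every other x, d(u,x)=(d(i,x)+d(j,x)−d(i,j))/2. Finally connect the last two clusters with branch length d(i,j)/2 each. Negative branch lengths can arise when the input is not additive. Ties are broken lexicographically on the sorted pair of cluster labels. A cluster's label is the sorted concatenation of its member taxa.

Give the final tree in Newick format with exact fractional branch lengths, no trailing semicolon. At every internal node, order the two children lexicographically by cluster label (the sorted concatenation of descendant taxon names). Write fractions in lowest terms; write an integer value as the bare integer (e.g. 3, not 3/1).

1. join E+W (d=3, Q=-102) ⇒ EW; edges |E|=23/2, |W|=-17/2
  updated: d(EW,O)=29, d(EW,R)=19
2. join EW+O (d=29, Q=-76) ⇒ EOW; edges |EW|=10, |O|=19
  updated: d(EOW,R)=9
3. join EOW+R (d=9) ⇒ EORW; edges |EOW|=9/2, |R|=9/2
final tree: (((E:23/2,W:-17/2):10,O:19):9/2,R:9/2)
total length: 41

(((E:23/2,W:-17/2):10,O:19):9/2,R:9/2)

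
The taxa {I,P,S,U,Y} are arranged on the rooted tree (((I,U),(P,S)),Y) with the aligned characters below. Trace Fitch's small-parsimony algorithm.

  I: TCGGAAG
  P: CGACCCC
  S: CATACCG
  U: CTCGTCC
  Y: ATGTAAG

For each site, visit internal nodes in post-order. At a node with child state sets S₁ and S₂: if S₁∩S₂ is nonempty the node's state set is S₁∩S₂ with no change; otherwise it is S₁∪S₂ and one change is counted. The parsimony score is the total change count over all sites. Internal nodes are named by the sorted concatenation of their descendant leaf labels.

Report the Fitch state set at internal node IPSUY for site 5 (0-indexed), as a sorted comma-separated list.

A,C

IU@0: {T} ∪ {C} = {C,T} (union, +1)
PS@0: {C} ∩ {C} = {C} (intersection, +0)
IPSU@0: {C,T} ∩ {C} = {C} (intersection, +0)
IPSUY@0: {C} ∪ {A} = {A,C} (union, +1)
IU@1: {C} ∪ {T} = {C,T} (union, +1)
PS@1: {G} ∪ {A} = {A,G} (union, +1)
IPSU@1: {C,T} ∪ {A,G} = {A,C,G,T} (union, +1)
IPSUY@1: {A,C,G,T} ∩ {T} = {T} (intersection, +0)
IU@2: {G} ∪ {C} = {C,G} (union, +1)
PS@2: {A} ∪ {T} = {A,T} (union, +1)
IPSU@2: {C,G} ∪ {A,T} = {A,C,G,T} (union, +1)
IPSUY@2: {A,C,G,T} ∩ {G} = {G} (intersection, +0)
IU@3: {G} ∩ {G} = {G} (intersection, +0)
PS@3: {C} ∪ {A} = {A,C} (union, +1)
IPSU@3: {G} ∪ {A,C} = {A,C,G} (union, +1)
IPSUY@3: {A,C,G} ∪ {T} = {A,C,G,T} (union, +1)
IU@4: {A} ∪ {T} = {A,T} (union, +1)
PS@4: {C} ∩ {C} = {C} (intersection, +0)
IPSU@4: {A,T} ∪ {C} = {A,C,T} (union, +1)
IPSUY@4: {A,C,T} ∩ {A} = {A} (intersection, +0)
IU@5: {A} ∪ {C} = {A,C} (union, +1)
PS@5: {C} ∩ {C} = {C} (intersection, +0)
IPSU@5: {A,C} ∩ {C} = {C} (intersection, +0)
IPSUY@5: {C} ∪ {A} = {A,C} (union, +1)
IU@6: {G} ∪ {C} = {C,G} (union, +1)
PS@6: {C} ∪ {G} = {C,G} (union, +1)
IPSU@6: {C,G} ∩ {C,G} = {C,G} (intersection, +0)
IPSUY@6: {C,G} ∩ {G} = {G} (intersection, +0)
per-site changes: [2, 3, 3, 3, 2, 2, 2]; total = 17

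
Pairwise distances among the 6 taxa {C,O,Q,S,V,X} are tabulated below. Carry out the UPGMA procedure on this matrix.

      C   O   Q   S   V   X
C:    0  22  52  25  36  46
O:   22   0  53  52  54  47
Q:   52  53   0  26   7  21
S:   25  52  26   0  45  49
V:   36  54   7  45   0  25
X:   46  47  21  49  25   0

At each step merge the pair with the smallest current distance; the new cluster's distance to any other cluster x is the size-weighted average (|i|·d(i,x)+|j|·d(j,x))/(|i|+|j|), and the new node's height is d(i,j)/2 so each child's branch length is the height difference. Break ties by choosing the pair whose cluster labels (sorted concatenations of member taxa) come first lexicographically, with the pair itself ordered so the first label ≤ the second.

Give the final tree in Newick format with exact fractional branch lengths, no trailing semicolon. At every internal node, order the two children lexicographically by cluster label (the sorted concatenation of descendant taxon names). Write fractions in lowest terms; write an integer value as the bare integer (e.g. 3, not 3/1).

1. join Q+V (d=7) ⇒ QV; edges |Q|=7/2, |V|=7/2
  updated: d(C,QV)=44, d(O,QV)=107/2, d(QV,S)=71/2, d(QV,X)=23
2. join C+O (d=22) ⇒ CO; edges |C|=11, |O|=11
  updated: d(CO,QV)=195/4, d(CO,S)=77/2, d(CO,X)=93/2
3. join QV+X (d=23) ⇒ QVX; edges |QV|=8, |X|=23/2
  updated: d(CO,QVX)=48, d(QVX,S)=40
4. join CO+S (d=77/2) ⇒ COS; edges |CO|=33/4, |S|=77/4
  updated: d(COS,QVX)=136/3
5. join COS+QVX (d=136/3) ⇒ COQSVX; edges |COS|=41/12, |QVX|=67/6
final tree: (((C:11,O:11):33/4,S:77/4):41/12,((Q:7/2,V:7/2):8,X:23/2):67/6)
total length: 1087/12

(((C:11,O:11):33/4,S:77/4):41/12,((Q:7/2,V:7/2):8,X:23/2):67/6)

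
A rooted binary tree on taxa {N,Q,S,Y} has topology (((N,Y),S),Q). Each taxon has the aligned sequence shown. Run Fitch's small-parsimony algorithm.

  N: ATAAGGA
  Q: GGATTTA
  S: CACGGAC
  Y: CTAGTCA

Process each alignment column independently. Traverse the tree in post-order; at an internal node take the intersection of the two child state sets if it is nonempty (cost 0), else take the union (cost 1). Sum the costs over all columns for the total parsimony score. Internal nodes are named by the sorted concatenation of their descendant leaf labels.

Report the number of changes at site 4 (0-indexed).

2

[col 0] NY: children N:{A}, Y:{C} ∪→ {A,C}; cost 1
[col 0] NSY: children NY:{A,C}, S:{C} ∩→ {C}; cost 0
[col 0] NQSY: children NSY:{C}, Q:{G} ∪→ {C,G}; cost 1
[col 1] NY: children N:{T}, Y:{T} ∩→ {T}; cost 0
[col 1] NSY: children NY:{T}, S:{A} ∪→ {A,T}; cost 1
[col 1] NQSY: children NSY:{A,T}, Q:{G} ∪→ {A,G,T}; cost 1
[col 2] NY: children N:{A}, Y:{A} ∩→ {A}; cost 0
[col 2] NSY: children NY:{A}, S:{C} ∪→ {A,C}; cost 1
[col 2] NQSY: children NSY:{A,C}, Q:{A} ∩→ {A}; cost 0
[col 3] NY: children N:{A}, Y:{G} ∪→ {A,G}; cost 1
[col 3] NSY: children NY:{A,G}, S:{G} ∩→ {G}; cost 0
[col 3] NQSY: children NSY:{G}, Q:{T} ∪→ {G,T}; cost 1
[col 4] NY: children N:{G}, Y:{T} ∪→ {G,T}; cost 1
[col 4] NSY: children NY:{G,T}, S:{G} ∩→ {G}; cost 0
[col 4] NQSY: children NSY:{G}, Q:{T} ∪→ {G,T}; cost 1
[col 5] NY: children N:{G}, Y:{C} ∪→ {C,G}; cost 1
[col 5] NSY: children NY:{C,G}, S:{A} ∪→ {A,C,G}; cost 1
[col 5] NQSY: children NSY:{A,C,G}, Q:{T} ∪→ {A,C,G,T}; cost 1
[col 6] NY: children N:{A}, Y:{A} ∩→ {A}; cost 0
[col 6] NSY: children NY:{A}, S:{C} ∪→ {A,C}; cost 1
[col 6] NQSY: children NSY:{A,C}, Q:{A} ∩→ {A}; cost 0
per-site changes: [2, 2, 1, 2, 2, 3, 1]; total = 13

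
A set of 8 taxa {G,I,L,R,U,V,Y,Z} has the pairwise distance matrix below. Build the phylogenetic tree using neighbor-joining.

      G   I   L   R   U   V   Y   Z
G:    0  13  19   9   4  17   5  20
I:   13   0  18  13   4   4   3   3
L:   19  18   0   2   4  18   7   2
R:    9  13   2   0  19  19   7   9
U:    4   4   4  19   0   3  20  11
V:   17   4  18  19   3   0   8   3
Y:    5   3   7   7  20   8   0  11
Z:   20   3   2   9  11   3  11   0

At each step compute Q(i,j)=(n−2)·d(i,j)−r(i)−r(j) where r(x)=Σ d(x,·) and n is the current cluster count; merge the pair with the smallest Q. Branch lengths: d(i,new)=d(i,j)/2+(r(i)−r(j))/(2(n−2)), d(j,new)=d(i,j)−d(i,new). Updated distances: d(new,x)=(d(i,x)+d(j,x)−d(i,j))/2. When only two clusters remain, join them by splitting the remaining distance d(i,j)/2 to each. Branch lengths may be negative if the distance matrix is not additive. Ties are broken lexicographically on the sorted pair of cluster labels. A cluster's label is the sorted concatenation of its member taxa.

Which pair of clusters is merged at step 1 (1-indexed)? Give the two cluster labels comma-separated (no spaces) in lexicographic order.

step 1: merge (L,R) at d=2, Q=-136; branch lengths L→1/3, R→5/3; new cluster LR
  updated: d(G,LR)=13, d(I,LR)=29/2, d(LR,U)=21/2, d(LR,V)=35/2, d(LR,Y)=6, d(LR,Z)=9/2
step 2: merge (G,U) at d=4, Q=-209/2; branch lengths G→79/20, U→1/20; new cluster GU
  updated: d(GU,I)=13/2, d(GU,LR)=39/4, d(GU,V)=8, d(GU,Y)=21/2, d(GU,Z)=27/2
step 3: merge (LR,Z) at d=9/2, Q=-277/4; branch lengths LR→141/32, Z→3/32; new cluster LRZ
  updated: d(GU,LRZ)=75/8, d(I,LRZ)=13/2, d(LRZ,V)=8, d(LRZ,Y)=25/4
step 4: merge (LRZ,Y) at d=25/4, Q=-313/8; branch lengths LRZ→169/48, Y→131/48; new cluster LRYZ
  updated: d(GU,LRYZ)=109/16, d(I,LRYZ)=13/8, d(LRYZ,V)=39/8
step 5: merge (GU,V) at d=8, Q=-355/16; branch lengths GU→327/64, V→185/64; new cluster GUV
  updated: d(GUV,I)=5/4, d(GUV,LRYZ)=59/32
step 6: merge (GUV,I) at d=5/4, Q=-151/32; branch lengths GUV→47/64, I→33/64; new cluster GIUV
  updated: d(GIUV,LRYZ)=71/64
step 7: merge (GIUV,LRYZ) at d=71/64; branch lengths GIUV→71/128, LRYZ→71/128; new cluster GILRUVYZ
final tree: ((((G:79/20,U:1/20):327/64,V:185/64):47/64,I:33/64):71/128,(((L:1/3,R:5/3):141/32,Z:3/32):169/48,Y:131/48):71/128)
total length: 1735/64

L,R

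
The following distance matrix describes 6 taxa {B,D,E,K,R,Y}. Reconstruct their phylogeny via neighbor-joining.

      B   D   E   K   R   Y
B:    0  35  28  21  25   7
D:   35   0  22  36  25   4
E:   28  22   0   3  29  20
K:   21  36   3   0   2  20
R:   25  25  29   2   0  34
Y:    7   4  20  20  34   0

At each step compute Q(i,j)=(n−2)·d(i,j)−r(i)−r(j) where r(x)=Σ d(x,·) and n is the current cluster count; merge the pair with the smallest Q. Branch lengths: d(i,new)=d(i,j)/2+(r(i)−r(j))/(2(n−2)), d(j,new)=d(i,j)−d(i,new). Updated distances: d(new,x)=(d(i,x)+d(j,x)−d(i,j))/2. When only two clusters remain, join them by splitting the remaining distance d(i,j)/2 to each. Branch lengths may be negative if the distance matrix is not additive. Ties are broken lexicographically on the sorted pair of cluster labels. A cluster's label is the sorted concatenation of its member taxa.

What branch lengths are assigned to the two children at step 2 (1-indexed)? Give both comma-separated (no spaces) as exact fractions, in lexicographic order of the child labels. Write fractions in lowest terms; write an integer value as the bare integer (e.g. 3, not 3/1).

1. join D+Y (d=4, Q=-191) ⇒ DY; edges |D|=53/8, |Y|=-21/8
  updated: d(B,DY)=19, d(DY,E)=19, d(DY,K)=26, d(DY,R)=55/2
2. join K+R (d=2, Q=-259/2) ⇒ KR; edges |K|=-17/4, |R|=25/4
  updated: d(B,KR)=22, d(DY,KR)=103/4, d(E,KR)=15
3. join B+DY (d=19, Q=-379/4) ⇒ BDY; edges |B|=173/16, |DY|=131/16
  updated: d(BDY,E)=14, d(BDY,KR)=115/8
4. join BDY+E (d=14, Q=-347/8) ⇒ BDEY; edges |BDY|=107/16, |E|=117/16
  updated: d(BDEY,KR)=123/16
5. join BDEY+KR (d=123/16) ⇒ BDEKRY; edges |BDEY|=123/32, |KR|=123/32
final tree: (((B:173/16,(D:53/8,Y:-21/8):131/16):107/16,E:117/16):123/32,(K:-17/4,R:25/4):123/32)
total length: 747/16

-17/4,25/4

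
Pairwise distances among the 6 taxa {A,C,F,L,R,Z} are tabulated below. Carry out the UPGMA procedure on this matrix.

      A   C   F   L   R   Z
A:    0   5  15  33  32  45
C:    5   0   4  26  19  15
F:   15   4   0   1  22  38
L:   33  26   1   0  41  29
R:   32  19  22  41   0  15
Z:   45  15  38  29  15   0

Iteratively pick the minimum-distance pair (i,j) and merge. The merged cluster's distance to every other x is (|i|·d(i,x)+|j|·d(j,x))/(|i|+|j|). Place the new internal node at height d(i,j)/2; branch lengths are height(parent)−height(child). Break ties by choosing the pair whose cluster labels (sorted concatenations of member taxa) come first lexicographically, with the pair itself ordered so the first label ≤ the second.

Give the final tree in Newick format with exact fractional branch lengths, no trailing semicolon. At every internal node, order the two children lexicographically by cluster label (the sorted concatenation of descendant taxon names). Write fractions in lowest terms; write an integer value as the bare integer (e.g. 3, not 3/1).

step 1: merge (F,L) at d=1; branch lengths F→1/2, L→1/2; new cluster FL
  updated: d(A,FL)=24, d(C,FL)=15, d(FL,R)=63/2, d(FL,Z)=67/2
step 2: merge (A,C) at d=5; branch lengths A→5/2, C→5/2; new cluster AC
  updated: d(AC,FL)=39/2, d(AC,R)=51/2, d(AC,Z)=30
step 3: merge (R,Z) at d=15; branch lengths R→15/2, Z→15/2; new cluster RZ
  updated: d(AC,RZ)=111/4, d(FL,RZ)=65/2
step 4: merge (AC,FL) at d=39/2; branch lengths AC→29/4, FL→37/4; new cluster ACFL
  updated: d(ACFL,RZ)=241/8
step 5: merge (ACFL,RZ) at d=241/8; branch lengths ACFL→85/16, RZ→121/16; new cluster ACFLRZ
final tree: (((A:5/2,C:5/2):29/4,(F:1/2,L:1/2):37/4):85/16,(R:15/2,Z:15/2):121/16)
total length: 403/8

(((A:5/2,C:5/2):29/4,(F:1/2,L:1/2):37/4):85/16,(R:15/2,Z:15/2):121/16)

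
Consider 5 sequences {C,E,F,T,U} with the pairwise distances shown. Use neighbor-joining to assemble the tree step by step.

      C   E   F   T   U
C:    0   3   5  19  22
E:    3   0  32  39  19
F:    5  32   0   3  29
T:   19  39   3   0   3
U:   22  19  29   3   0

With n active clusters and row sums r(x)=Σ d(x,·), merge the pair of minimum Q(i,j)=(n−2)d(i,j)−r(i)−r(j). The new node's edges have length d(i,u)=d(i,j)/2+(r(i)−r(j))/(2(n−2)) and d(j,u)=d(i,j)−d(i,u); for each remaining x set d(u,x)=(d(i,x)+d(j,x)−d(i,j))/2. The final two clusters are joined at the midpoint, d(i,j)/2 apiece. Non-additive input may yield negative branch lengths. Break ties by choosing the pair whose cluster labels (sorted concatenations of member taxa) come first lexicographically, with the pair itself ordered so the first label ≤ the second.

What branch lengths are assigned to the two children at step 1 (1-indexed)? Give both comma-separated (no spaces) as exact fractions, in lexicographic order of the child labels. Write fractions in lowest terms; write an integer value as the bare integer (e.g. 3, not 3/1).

step 1: merge (C,E) at d=3, Q=-133; branch lengths C→-35/6, E→53/6; new cluster CE
  updated: d(CE,F)=17, d(CE,T)=55/2, d(CE,U)=19
step 2: merge (CE,F) at d=17, Q=-157/2; branch lengths CE→97/8, F→39/8; new cluster CEF
  updated: d(CEF,T)=27/4, d(CEF,U)=31/2
step 3: merge (CEF,T) at d=27/4, Q=-101/4; branch lengths CEF→77/8, T→-23/8; new cluster CEFT
  updated: d(CEFT,U)=47/8
step 4: merge (CEFT,U) at d=47/8; branch lengths CEFT→47/16, U→47/16; new cluster CEFTU
final tree: ((((C:-35/6,E:53/6):97/8,F:39/8):77/8,T:-23/8):47/16,U:47/16)
total length: 261/8

-35/6,53/6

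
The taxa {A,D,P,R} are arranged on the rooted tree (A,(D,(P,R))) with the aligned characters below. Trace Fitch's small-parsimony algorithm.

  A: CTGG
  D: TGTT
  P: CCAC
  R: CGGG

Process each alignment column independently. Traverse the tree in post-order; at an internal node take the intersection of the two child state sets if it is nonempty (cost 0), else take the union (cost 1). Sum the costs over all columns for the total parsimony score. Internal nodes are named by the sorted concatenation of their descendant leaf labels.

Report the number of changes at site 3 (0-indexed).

2

[col 0] PR: children P:{C}, R:{C} ∩→ {C}; cost 0
[col 0] DPR: children D:{T}, PR:{C} ∪→ {C,T}; cost 1
[col 0] ADPR: children A:{C}, DPR:{C,T} ∩→ {C}; cost 0
[col 1] PR: children P:{C}, R:{G} ∪→ {C,G}; cost 1
[col 1] DPR: children D:{G}, PR:{C,G} ∩→ {G}; cost 0
[col 1] ADPR: children A:{T}, DPR:{G} ∪→ {G,T}; cost 1
[col 2] PR: children P:{A}, R:{G} ∪→ {A,G}; cost 1
[col 2] DPR: children D:{T}, PR:{A,G} ∪→ {A,G,T}; cost 1
[col 2] ADPR: children A:{G}, DPR:{A,G,T} ∩→ {G}; cost 0
[col 3] PR: children P:{C}, R:{G} ∪→ {C,G}; cost 1
[col 3] DPR: children D:{T}, PR:{C,G} ∪→ {C,G,T}; cost 1
[col 3] ADPR: children A:{G}, DPR:{C,G,T} ∩→ {G}; cost 0
per-site changes: [1, 2, 2, 2]; total = 7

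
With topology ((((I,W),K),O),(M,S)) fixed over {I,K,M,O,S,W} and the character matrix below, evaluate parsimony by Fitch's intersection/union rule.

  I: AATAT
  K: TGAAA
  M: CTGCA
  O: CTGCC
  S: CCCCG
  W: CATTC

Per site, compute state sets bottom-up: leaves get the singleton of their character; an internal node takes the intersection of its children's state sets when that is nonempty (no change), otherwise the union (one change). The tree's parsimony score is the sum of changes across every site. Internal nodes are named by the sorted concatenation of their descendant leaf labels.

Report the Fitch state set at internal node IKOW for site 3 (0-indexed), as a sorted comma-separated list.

site 0, node IW: I={A} ∪ W={C} → {A,C} (+1)
site 0, node IKW: IW={A,C} ∪ K={T} → {A,C,T} (+1)
site 0, node IKOW: IKW={A,C,T} ∩ O={C} → {C} (+0)
site 0, node MS: M={C} ∩ S={C} → {C} (+0)
site 0, node IKMOSW: IKOW={C} ∩ MS={C} → {C} (+0)
site 1, node IW: I={A} ∩ W={A} → {A} (+0)
site 1, node IKW: IW={A} ∪ K={G} → {A,G} (+1)
site 1, node IKOW: IKW={A,G} ∪ O={T} → {A,G,T} (+1)
site 1, node MS: M={T} ∪ S={C} → {C,T} (+1)
site 1, node IKMOSW: IKOW={A,G,T} ∩ MS={C,T} → {T} (+0)
site 2, node IW: I={T} ∩ W={T} → {T} (+0)
site 2, node IKW: IW={T} ∪ K={A} → {A,T} (+1)
site 2, node IKOW: IKW={A,T} ∪ O={G} → {A,G,T} (+1)
site 2, node MS: M={G} ∪ S={C} → {C,G} (+1)
site 2, node IKMOSW: IKOW={A,G,T} ∩ MS={C,G} → {G} (+0)
site 3, node IW: I={A} ∪ W={T} → {A,T} (+1)
site 3, node IKW: IW={A,T} ∩ K={A} → {A} (+0)
site 3, node IKOW: IKW={A} ∪ O={C} → {A,C} (+1)
site 3, node MS: M={C} ∩ S={C} → {C} (+0)
site 3, node IKMOSW: IKOW={A,C} ∩ MS={C} → {C} (+0)
site 4, node IW: I={T} ∪ W={C} → {C,T} (+1)
site 4, node IKW: IW={C,T} ∪ K={A} → {A,C,T} (+1)
site 4, node IKOW: IKW={A,C,T} ∩ O={C} → {C} (+0)
site 4, node MS: M={A} ∪ S={G} → {A,G} (+1)
site 4, node IKMOSW: IKOW={C} ∪ MS={A,G} → {A,C,G} (+1)
per-site changes: [2, 3, 3, 2, 4]; total = 14

A,C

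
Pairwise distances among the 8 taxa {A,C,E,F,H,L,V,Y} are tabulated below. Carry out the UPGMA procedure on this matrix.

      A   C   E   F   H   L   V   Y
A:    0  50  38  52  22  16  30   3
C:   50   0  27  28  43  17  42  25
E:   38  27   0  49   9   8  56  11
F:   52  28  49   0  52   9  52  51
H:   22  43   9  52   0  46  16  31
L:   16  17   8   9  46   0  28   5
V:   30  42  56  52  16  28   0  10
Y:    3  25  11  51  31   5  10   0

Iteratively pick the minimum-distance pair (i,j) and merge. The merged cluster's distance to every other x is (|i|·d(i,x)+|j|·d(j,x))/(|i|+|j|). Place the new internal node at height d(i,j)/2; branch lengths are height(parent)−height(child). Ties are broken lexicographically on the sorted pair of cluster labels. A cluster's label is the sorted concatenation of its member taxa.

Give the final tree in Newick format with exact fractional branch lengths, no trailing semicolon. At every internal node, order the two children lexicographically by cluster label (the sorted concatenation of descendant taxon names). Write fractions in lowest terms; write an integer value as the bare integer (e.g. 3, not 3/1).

((((A:3/2,Y:3/2):29/4,(E:4,L:4):19/4):23/4,(H:8,V:8):13/2):121/24,(C:14,F:14):133/24)

iteration 1: select A,Y (d=3); attach at lengths (3/2, 3/2); label the merged cluster AY
  updated: d(AY,C)=75/2, d(AY,E)=49/2, d(AY,F)=103/2, d(AY,H)=53/2, d(AY,L)=21/2, d(AY,V)=20
iteration 2: select E,L (d=8); attach at lengths (4, 4); label the merged cluster EL
  updated: d(AY,EL)=35/2, d(C,EL)=22, d(EL,F)=29, d(EL,H)=55/2, d(EL,V)=42
iteration 3: select H,V (d=16); attach at lengths (8, 8); label the merged cluster HV
  updated: d(AY,HV)=93/4, d(C,HV)=85/2, d(EL,HV)=139/4, d(F,HV)=52
iteration 4: select AY,EL (d=35/2); attach at lengths (29/4, 19/4); label the merged cluster AELY
  updated: d(AELY,C)=119/4, d(AELY,F)=161/4, d(AELY,HV)=29
iteration 5: select C,F (d=28); attach at lengths (14, 14); label the merged cluster CF
  updated: d(AELY,CF)=35, d(CF,HV)=189/4
iteration 6: select AELY,HV (d=29); attach at lengths (23/4, 13/2); label the merged cluster AEHLVY
  updated: d(AEHLVY,CF)=469/12
iteration 7: select AEHLVY,CF (d=469/12); attach at lengths (121/24, 133/24); label the merged cluster ACEFHLVY
final tree: ((((A:3/2,Y:3/2):29/4,(E:4,L:4):19/4):23/4,(H:8,V:8):13/2):121/24,(C:14,F:14):133/24)
total length: 539/6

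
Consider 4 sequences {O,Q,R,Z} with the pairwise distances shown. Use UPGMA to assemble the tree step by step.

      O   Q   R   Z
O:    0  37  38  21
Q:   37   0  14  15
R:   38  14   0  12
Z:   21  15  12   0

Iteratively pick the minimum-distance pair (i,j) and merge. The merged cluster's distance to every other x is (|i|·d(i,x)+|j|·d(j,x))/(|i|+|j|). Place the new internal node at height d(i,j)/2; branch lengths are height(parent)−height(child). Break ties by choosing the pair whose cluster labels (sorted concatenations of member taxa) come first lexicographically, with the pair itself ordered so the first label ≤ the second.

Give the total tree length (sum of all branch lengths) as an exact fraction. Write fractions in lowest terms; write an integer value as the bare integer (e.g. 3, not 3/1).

181/4

1. join R+Z (d=12) ⇒ RZ; edges |R|=6, |Z|=6
  updated: d(O,RZ)=59/2, d(Q,RZ)=29/2
2. join Q+RZ (d=29/2) ⇒ QRZ; edges |Q|=29/4, |RZ|=5/4
  updated: d(O,QRZ)=32
3. join O+QRZ (d=32) ⇒ OQRZ; edges |O|=16, |QRZ|=35/4
final tree: (O:16,(Q:29/4,(R:6,Z:6):5/4):35/4)
total length: 181/4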